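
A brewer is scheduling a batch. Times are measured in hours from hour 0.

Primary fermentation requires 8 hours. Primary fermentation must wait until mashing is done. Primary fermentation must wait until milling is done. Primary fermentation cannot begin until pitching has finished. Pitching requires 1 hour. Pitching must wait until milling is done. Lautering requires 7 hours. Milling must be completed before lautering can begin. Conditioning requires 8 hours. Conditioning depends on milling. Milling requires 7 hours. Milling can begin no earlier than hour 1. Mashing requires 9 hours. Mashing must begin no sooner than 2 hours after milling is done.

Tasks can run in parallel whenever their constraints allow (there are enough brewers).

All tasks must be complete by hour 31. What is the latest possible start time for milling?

5

Primary fermentation must finish by hour 31; it takes 8 hours, so it must start by 31 − 8 = hour 23.
Since primary fermentation (must start by hour 23) depends on it, mashing must finish by hour 23. Backing off its 9-hour duration gives a latest start of hour 14.
Nothing follows lautering; the deadline of hour 31 is its only limit. It must start by 31 − 7 = hour 24.
Pitching must finish before primary fermentation (must start by hour 23). With a 1-hour duration, pitching must start by 23 − 1 = hour 22.
To finish by hour 31, conditioning (duration 8) must start no later than hour 23.
Milling feeds mashing (must start by hour 14, minus 2-hour gap → hour 12); lautering (must start by hour 24); pitching (must start by hour 22); primary fermentation (must start by hour 23); conditioning (must start by hour 23). Taking the minimum, milling must finish by hour 12 and start by 12 − 7 = hour 5.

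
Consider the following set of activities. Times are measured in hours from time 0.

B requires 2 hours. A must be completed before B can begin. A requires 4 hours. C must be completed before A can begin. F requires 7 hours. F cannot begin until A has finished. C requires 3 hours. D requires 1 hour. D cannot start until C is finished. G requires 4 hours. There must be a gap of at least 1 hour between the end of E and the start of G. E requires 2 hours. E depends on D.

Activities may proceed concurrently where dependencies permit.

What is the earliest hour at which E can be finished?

Nothing blocks C, so it runs from hour 0 to hour 3.
D waits on C (finishes hour 3), so it starts at hour 3 and finishes at 3 + 1 = hour 4.
E cannot begin until D (finishes hour 4). It runs from hour 4 to 4 + 2 = hour 6.

6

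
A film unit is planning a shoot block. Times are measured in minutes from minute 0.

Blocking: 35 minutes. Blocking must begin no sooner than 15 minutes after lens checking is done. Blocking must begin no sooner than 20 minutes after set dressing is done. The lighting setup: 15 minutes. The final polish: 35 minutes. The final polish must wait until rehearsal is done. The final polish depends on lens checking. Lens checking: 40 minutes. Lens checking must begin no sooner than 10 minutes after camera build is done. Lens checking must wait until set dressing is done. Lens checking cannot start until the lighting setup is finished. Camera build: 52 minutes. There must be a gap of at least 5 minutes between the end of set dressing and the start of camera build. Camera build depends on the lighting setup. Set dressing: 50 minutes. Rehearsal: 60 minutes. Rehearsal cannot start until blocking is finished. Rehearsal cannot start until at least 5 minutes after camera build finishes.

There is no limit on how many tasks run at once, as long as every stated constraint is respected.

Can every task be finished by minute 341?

Yes

Nothing blocks the lighting setup, so it runs from minute 0 to minute 15.
Set dressing has no prerequisites, so it starts at minute 0 and finishes at minute 50.
Camera build cannot start until set dressing (finishes minute 50, plus 5-minute gap → minute 55); the lighting setup (finishes minute 15). The controlling bound is minute 55, so camera build finishes at 55 + 52 = minute 107.
Lens checking needs all of camera build (finishes minute 107, plus 10-minute gap → minute 117); set dressing (finishes minute 50); the lighting setup (finishes minute 15). That puts its earliest start at minute 117; it finishes at 117 + 40 = minute 157.
Blocking needs all of lens checking (finishes minute 157, plus 15-minute gap → minute 172); set dressing (finishes minute 50, plus 20-minute gap → minute 70). That puts its earliest start at minute 172; it finishes at 172 + 35 = minute 207.
Rehearsal has to wait for blocking (finishes minute 207); camera build (finishes minute 107, plus 5-minute gap → minute 112). The latest of these is minute 207, so rehearsal runs minute 207 to 207 + 60 = minute 267.
The final polish needs all of rehearsal (finishes minute 267); lens checking (finishes minute 157). That puts its earliest start at minute 267; it finishes at 267 + 35 = minute 302.
Every task is finished by minute 302, which is no later than the deadline of 341, so the schedule is feasible.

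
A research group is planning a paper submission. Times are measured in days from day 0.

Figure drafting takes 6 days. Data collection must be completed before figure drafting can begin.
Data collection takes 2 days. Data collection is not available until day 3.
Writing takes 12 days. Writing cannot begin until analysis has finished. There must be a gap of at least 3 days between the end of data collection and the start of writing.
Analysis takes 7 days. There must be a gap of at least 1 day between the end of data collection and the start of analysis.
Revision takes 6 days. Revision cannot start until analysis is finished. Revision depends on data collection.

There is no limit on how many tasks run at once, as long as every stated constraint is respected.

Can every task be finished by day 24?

After its own release at day 3, data collection can start at day 3 and finishes at day 5.
Figure drafting cannot begin until data collection (finishes day 5). It runs from day 5 to 5 + 6 = day 11.
Analysis waits on data collection (finishes day 5, plus 1-day gap → day 6), so it starts at day 6 and finishes at 6 + 7 = day 13.
Revision has to wait for analysis (finishes day 13); data collection (finishes day 5). The latest of these is day 13, so revision runs day 13 to 13 + 6 = day 19.
Writing has to wait for analysis (finishes day 13); data collection (finishes day 5, plus 3-day gap → day 8). The latest of these is day 13, so writing runs day 13 to 13 + 12 = day 25.
The earliest everything can be done is day 25, which is after the deadline of 24, so it is not possible.

No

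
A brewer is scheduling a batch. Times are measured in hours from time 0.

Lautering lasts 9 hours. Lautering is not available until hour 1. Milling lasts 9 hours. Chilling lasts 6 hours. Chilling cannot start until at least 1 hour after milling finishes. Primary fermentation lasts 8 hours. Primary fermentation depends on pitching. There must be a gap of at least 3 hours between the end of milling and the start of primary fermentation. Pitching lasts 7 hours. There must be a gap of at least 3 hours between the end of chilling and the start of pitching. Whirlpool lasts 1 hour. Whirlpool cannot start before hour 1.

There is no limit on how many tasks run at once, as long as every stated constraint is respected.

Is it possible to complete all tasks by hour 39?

Yes

Whirlpool cannot begin until its own release at hour 1. It runs from hour 1 to 1 + 1 = hour 2.
Lautering waits on its own release at hour 1, so it starts at hour 1 and finishes at 1 + 9 = hour 10.
Milling can start immediately at hour 0; it finishes at hour 9.
Chilling waits on milling (finishes hour 9, plus 1-hour gap → hour 10), so it starts at hour 10 and finishes at 10 + 6 = hour 16.
Pitching cannot begin until chilling (finishes hour 16, plus 3-hour gap → hour 19). It runs from hour 19 to 19 + 7 = hour 26.
For primary fermentation: pitching (finishes hour 26); milling (finishes hour 9, plus 3-hour gap → hour 12). Taking the maximum gives a start of hour 26, and it finishes at 26 + 8 = hour 34.
Every task is finished by hour 34, which is no later than the deadline of 39, so the schedule is feasible.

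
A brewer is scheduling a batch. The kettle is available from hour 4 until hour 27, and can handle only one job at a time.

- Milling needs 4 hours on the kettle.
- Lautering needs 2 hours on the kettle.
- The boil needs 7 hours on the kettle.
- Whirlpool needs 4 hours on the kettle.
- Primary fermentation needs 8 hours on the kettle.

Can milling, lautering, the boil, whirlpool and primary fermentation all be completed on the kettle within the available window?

No

The kettle window is 27 − 4 = 23 hours.
Running back to back, the jobs need 4 + 2 + 7 + 4 + 8 = 25 hours on the kettle.
Since 25 > 23, they cannot all fit.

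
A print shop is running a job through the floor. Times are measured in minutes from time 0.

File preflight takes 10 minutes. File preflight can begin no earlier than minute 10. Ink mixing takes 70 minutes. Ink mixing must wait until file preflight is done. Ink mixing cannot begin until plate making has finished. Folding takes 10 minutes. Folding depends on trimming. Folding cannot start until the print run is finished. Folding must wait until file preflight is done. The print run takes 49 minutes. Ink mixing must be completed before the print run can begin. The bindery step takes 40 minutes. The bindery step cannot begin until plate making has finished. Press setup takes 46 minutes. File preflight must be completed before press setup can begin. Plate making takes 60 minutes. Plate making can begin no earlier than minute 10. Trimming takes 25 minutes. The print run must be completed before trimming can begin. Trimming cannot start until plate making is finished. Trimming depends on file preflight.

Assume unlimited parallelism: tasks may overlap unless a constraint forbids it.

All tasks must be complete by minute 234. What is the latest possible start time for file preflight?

70

Nothing follows folding; the deadline of minute 234 is its only limit. It must start by 234 − 10 = minute 224.
Trimming has to be done before folding (must start by minute 224). That means finishing by minute 224, i.e. starting by 224 − 25 = minute 199.
For the print run: trimming (must start by minute 199); folding (must start by minute 224). The most restrictive is minute 199; with a 49-minute duration, the print run must start by minute 150.
Ink mixing must finish before the print run (must start by minute 150). With a 70-minute duration, ink mixing must start by 150 − 70 = minute 80.
Press setup must finish by minute 234; it takes 46 minutes, so it must start by 234 − 46 = minute 188.
File preflight has several dependents: ink mixing (must start by minute 80); press setup (must start by minute 188); trimming (must start by minute 199); folding (must start by minute 224). The earliest of those limits is minute 80, so file preflight must start by 80 − 10 = minute 70.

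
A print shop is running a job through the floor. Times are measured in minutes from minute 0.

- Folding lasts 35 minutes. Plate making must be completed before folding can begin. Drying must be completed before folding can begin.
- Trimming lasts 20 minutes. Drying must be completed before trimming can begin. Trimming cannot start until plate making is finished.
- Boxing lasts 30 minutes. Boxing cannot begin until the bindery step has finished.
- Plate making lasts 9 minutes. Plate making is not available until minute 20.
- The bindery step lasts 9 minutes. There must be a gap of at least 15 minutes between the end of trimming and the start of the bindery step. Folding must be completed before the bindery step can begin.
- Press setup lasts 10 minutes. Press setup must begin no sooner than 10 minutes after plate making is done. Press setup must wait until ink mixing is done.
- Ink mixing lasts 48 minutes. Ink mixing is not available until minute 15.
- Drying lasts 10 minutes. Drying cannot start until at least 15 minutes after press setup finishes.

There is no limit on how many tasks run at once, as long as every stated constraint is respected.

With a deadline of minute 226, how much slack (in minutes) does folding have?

54

After its own release at minute 15, ink mixing can start at minute 15 and finishes at minute 63.
After its own release at minute 20, plate making can start at minute 20 and finishes at minute 29.
Press setup cannot start until plate making (finishes minute 29, plus 10-minute gap → minute 39); ink mixing (finishes minute 63). The controlling bound is minute 63, so press setup finishes at 63 + 10 = minute 73.
After press setup (finishes minute 73, plus 15-minute gap → minute 88), drying can start at minute 88 and finishes at minute 98.
Folding has to wait for plate making (finishes minute 29); drying (finishes minute 98). The latest of these is minute 98, so folding runs minute 98 to 98 + 35 = minute 133.

Working backward from the deadline:
Nothing follows boxing; the deadline of minute 226 is its only limit. It must start by 226 − 30 = minute 196.
Since boxing (must start by minute 196) depends on it, the bindery step must finish by minute 196. Backing off its 9-minute duration gives a latest start of minute 187.
Folding feeds into the bindery step (must start by minute 187); so folding must finish by minute 187 and therefore start by minute 152.
So folding can start as early as minute 98 and as late as minute 152, giving 152 − 98 = 54 minutes of slack.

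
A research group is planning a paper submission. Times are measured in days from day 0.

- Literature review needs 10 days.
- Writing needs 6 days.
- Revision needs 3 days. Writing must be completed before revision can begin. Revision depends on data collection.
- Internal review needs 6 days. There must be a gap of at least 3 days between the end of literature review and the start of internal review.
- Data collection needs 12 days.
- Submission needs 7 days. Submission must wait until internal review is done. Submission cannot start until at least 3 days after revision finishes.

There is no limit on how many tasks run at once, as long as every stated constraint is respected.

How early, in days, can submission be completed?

Writing has no prerequisites, so it starts at day 0 and finishes at day 6.
Nothing blocks data collection, so it runs from day 0 to day 12.
Revision has to wait for writing (finishes day 6); data collection (finishes day 12). The latest of these is day 12, so revision runs day 12 to 12 + 3 = day 15.
Literature review can start immediately at day 0; it finishes at day 10.
Internal review cannot begin until literature review (finishes day 10, plus 3-day gap → day 13). It runs from day 13 to 13 + 6 = day 19.
Submission cannot start until internal review (finishes day 19); revision (finishes day 15, plus 3-day gap → day 18). The controlling bound is day 19, so submission finishes at 19 + 7 = day 26.

26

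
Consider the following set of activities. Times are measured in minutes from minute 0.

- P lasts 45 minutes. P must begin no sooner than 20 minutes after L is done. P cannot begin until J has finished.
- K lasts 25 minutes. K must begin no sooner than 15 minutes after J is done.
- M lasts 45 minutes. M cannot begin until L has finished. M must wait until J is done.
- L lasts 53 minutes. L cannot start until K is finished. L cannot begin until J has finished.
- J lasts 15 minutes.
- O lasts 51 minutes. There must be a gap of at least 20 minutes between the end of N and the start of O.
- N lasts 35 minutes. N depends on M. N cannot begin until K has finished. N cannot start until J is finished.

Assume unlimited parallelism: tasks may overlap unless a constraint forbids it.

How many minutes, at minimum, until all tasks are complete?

259

J can start immediately at minute 0; it finishes at minute 15.
K waits on J (finishes minute 15, plus 15-minute gap → minute 30), so it starts at minute 30 and finishes at 30 + 25 = minute 55.
L cannot start until K (finishes minute 55); J (finishes minute 15). The controlling bound is minute 55, so L finishes at 55 + 53 = minute 108.
For P: L (finishes minute 108, plus 20-minute gap → minute 128); J (finishes minute 15). Taking the maximum gives a start of minute 128, and it finishes at 128 + 45 = minute 173.
M needs all of L (finishes minute 108); J (finishes minute 15). That puts its earliest start at minute 108; it finishes at 108 + 45 = minute 153.
N has to wait for M (finishes minute 153); K (finishes minute 55); J (finishes minute 15). The latest of these is minute 153, so N runs minute 153 to 153 + 35 = minute 188.
O cannot begin until N (finishes minute 188, plus 20-minute gap → minute 208). It runs from minute 208 to 208 + 51 = minute 259.
All tasks are finished once the last one completes. Finish times: J at 15, K at 55, L at 108, M at 153, N at 188, O at 259, P at 173. The latest is minute 259.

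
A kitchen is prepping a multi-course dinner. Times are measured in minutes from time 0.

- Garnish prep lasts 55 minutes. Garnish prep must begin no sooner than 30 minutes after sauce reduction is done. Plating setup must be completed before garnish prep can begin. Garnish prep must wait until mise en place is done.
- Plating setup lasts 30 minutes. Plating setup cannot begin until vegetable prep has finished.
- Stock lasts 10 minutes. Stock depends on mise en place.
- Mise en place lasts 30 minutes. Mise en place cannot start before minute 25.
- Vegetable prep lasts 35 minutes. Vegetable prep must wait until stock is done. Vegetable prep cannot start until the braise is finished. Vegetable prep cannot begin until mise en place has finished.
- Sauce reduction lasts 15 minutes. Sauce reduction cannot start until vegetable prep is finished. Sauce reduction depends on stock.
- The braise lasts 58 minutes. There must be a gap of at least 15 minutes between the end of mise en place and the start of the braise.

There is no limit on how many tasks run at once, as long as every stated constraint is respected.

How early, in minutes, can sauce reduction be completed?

178

After its own release at minute 25, mise en place can start at minute 25 and finishes at minute 55.
After mise en place (finishes minute 55, plus 15-minute gap → minute 70), the braise can start at minute 70 and finishes at minute 128.
After mise en place (finishes minute 55), stock can start at minute 55 and finishes at minute 65.
For vegetable prep: stock (finishes minute 65); the braise (finishes minute 128); mise en place (finishes minute 55). Taking the maximum gives a start of minute 128, and it finishes at 128 + 35 = minute 163.
For sauce reduction: vegetable prep (finishes minute 163); stock (finishes minute 65). Taking the maximum gives a start of minute 163, and it finishes at 163 + 15 = minute 178.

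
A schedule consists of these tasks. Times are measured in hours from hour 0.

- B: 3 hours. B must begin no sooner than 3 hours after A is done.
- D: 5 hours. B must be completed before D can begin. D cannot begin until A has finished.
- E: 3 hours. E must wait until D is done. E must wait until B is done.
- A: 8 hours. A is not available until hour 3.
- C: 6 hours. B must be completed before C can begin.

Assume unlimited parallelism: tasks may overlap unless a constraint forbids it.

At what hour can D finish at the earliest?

After its own release at hour 3, A can start at hour 3 and finishes at hour 11.
B waits on A (finishes hour 11, plus 3-hour gap → hour 14), so it starts at hour 14 and finishes at 14 + 3 = hour 17.
D has to wait for B (finishes hour 17); A (finishes hour 11). The latest of these is hour 17, so D runs hour 17 to 17 + 5 = hour 22.

22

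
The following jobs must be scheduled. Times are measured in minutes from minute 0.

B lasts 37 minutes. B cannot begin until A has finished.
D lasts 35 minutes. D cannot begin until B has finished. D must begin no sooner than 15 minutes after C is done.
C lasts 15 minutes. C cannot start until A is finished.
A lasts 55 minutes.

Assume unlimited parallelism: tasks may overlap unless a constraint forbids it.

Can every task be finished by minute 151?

A has no prerequisites, so it starts at minute 0 and finishes at minute 55.
After A (finishes minute 55), C can start at minute 55 and finishes at minute 70.
After A (finishes minute 55), B can start at minute 55 and finishes at minute 92.
D cannot start until B (finishes minute 92); C (finishes minute 70, plus 15-minute gap → minute 85). The controlling bound is minute 92, so D finishes at 92 + 35 = minute 127.
Every task is finished by minute 127, which is no later than the deadline of 151, so the schedule is feasible.

Yes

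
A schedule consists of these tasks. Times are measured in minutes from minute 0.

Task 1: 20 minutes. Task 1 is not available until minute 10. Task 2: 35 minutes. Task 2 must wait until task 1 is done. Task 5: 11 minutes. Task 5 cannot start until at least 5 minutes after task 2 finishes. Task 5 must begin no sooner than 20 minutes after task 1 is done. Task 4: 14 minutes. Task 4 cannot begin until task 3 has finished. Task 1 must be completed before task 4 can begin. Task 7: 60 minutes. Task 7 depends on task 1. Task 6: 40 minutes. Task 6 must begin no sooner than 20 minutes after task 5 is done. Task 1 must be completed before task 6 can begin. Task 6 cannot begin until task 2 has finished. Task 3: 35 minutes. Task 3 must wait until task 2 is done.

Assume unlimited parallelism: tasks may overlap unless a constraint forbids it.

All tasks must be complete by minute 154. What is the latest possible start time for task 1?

23

To finish by minute 154, task 4 (duration 14) must start no later than minute 140.
Task 3 feeds into task 4 (must start by minute 140); so task 3 must finish by minute 140 and therefore start by minute 105.
Nothing follows task 6; the deadline of minute 154 is its only limit. It must start by 154 − 40 = minute 114.
Task 5 must finish before task 6 (must start by minute 114, minus 20-minute gap → minute 94). With an 11-minute duration, task 5 must start by 94 − 11 = minute 83.
For task 2: task 3 (must start by minute 105); task 5 (must start by minute 83, minus 5-minute gap → minute 78); task 6 (must start by minute 114). The most restrictive is minute 78; with a 35-minute duration, task 2 must start by minute 43.
Task 7 has no dependents, so it just needs to finish by minute 154. Starting by 154 − 60 = minute 94 achieves that.
Task 1 feeds task 2 (must start by minute 43); task 4 (must start by minute 140); task 5 (must start by minute 83, minus 20-minute gap → minute 63); task 6 (must start by minute 114); task 7 (must start by minute 94). Taking the minimum, task 1 must finish by minute 43 and start by 43 − 20 = minute 23.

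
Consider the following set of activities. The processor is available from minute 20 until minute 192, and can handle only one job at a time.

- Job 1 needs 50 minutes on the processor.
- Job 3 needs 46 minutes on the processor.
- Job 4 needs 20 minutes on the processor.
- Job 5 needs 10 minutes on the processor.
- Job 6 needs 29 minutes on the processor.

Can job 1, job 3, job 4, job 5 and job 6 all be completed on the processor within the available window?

Yes

The processor window is 192 − 20 = 172 minutes.
Running back to back, the jobs need 50 + 46 + 20 + 10 + 29 = 155 minutes on the processor.
Since 155 ≤ 172, they fit within the window.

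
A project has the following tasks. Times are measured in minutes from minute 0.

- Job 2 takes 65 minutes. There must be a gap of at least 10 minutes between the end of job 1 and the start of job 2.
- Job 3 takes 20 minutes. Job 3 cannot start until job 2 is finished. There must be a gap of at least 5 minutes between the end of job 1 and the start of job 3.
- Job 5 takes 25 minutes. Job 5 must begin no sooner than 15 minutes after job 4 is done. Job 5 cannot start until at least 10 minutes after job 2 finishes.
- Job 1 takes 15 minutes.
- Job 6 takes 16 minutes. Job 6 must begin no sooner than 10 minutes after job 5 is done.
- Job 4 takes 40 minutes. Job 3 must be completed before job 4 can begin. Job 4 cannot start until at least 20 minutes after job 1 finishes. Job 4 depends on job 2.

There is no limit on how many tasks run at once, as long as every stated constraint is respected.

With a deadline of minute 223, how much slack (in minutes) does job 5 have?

7

Job 1 has no prerequisites, so it starts at minute 0 and finishes at minute 15.
Job 2 waits on job 1 (finishes minute 15, plus 10-minute gap → minute 25), so it starts at minute 25 and finishes at 25 + 65 = minute 90.
Job 3 cannot start until job 2 (finishes minute 90); job 1 (finishes minute 15, plus 5-minute gap → minute 20). The controlling bound is minute 90, so job 3 finishes at 90 + 20 = minute 110.
Job 4 cannot start until job 3 (finishes minute 110); job 1 (finishes minute 15, plus 20-minute gap → minute 35); job 2 (finishes minute 90). The controlling bound is minute 110, so job 4 finishes at 110 + 40 = minute 150.
Job 5 cannot start until job 4 (finishes minute 150, plus 15-minute gap → minute 165); job 2 (finishes minute 90, plus 10-minute gap → minute 100). The controlling bound is minute 165, so job 5 finishes at 165 + 25 = minute 190.

Working backward from the deadline:
Nothing follows job 6; the deadline of minute 223 is its only limit. It must start by 223 − 16 = minute 207.
Job 5 must finish before job 6 (must start by minute 207, minus 10-minute gap → minute 197). With a 25-minute duration, job 5 must start by 197 − 25 = minute 172.
So job 5 can start as early as minute 165 and as late as minute 172, giving 172 − 165 = 7 minutes of slack.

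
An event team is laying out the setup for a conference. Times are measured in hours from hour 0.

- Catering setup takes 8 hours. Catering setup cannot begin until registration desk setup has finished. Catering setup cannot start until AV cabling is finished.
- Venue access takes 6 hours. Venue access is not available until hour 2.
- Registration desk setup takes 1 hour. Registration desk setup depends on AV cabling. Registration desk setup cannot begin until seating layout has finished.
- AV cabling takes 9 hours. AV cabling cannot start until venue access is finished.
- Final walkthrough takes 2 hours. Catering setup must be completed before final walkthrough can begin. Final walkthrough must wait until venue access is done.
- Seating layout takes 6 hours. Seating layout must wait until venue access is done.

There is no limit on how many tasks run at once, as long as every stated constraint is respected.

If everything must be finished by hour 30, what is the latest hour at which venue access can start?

4

Final walkthrough must finish by hour 30; it takes 2 hours, so it must start by 30 − 2 = hour 28.
Catering setup feeds into final walkthrough (must start by hour 28); so catering setup must finish by hour 28 and therefore start by hour 20.
Since catering setup (must start by hour 20) depends on it, registration desk setup must finish by hour 20. Backing off its 1-hour duration gives a latest start of hour 19.
For AV cabling: registration desk setup (must start by hour 19); catering setup (must start by hour 20). The most restrictive is hour 19; with a 9-hour duration, AV cabling must start by hour 10.
Since registration desk setup (must start by hour 19) depends on it, seating layout must finish by hour 19. Backing off its 6-hour duration gives a latest start of hour 13.
Venue access has several dependents: AV cabling (must start by hour 10); seating layout (must start by hour 13); final walkthrough (must start by hour 28). The earliest of those limits is hour 10, so venue access must start by 10 − 6 = hour 4.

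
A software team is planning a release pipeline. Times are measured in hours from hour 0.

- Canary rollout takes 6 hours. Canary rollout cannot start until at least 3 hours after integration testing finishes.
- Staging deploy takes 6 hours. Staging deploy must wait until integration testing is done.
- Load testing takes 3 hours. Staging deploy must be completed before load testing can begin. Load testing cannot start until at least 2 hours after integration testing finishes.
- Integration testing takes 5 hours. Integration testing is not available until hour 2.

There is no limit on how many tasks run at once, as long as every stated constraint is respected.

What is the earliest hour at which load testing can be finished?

16

After its own release at hour 2, integration testing can start at hour 2 and finishes at hour 7.
Staging deploy cannot begin until integration testing (finishes hour 7). It runs from hour 7 to 7 + 6 = hour 13.
Load testing cannot start until staging deploy (finishes hour 13); integration testing (finishes hour 7, plus 2-hour gap → hour 9). The controlling bound is hour 13, so load testing finishes at 13 + 3 = hour 16.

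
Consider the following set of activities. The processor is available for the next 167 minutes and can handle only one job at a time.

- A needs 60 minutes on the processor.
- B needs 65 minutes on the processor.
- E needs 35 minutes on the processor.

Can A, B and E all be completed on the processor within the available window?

Running back to back, the jobs need 60 + 65 + 35 = 160 minutes on the processor.
Since 160 ≤ 167, they fit within the window.

Yes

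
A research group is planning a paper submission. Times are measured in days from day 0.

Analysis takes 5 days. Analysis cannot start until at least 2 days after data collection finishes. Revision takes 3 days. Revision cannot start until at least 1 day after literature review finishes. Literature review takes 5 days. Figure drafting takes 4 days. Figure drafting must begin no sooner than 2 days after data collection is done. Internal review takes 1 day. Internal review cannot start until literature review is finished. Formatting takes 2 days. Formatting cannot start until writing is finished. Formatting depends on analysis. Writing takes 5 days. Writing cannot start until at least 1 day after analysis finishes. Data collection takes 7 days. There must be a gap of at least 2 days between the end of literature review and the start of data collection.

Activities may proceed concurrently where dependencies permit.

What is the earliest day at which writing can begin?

22

Nothing blocks literature review, so it runs from day 0 to day 5.
Data collection waits on literature review (finishes day 5, plus 2-day gap → day 7), so it starts at day 7 and finishes at 7 + 7 = day 14.
Analysis waits on data collection (finishes day 14, plus 2-day gap → day 16), so it starts at day 16 and finishes at 16 + 5 = day 21.
Writing waits on analysis (finishes day 21, plus 1-day gap → day 22), so the earliest it can start is day 22.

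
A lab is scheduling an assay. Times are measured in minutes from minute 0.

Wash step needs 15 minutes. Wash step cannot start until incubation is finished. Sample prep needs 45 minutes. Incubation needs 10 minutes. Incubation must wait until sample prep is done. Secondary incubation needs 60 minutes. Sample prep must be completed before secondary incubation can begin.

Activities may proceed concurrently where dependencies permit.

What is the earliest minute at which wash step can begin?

55

Sample prep has no prerequisites, so it starts at minute 0 and finishes at minute 45.
Incubation waits on sample prep (finishes minute 45), so it starts at minute 45 and finishes at 45 + 10 = minute 55.
Wash step waits on incubation (finishes minute 55), so the earliest it can start is minute 55.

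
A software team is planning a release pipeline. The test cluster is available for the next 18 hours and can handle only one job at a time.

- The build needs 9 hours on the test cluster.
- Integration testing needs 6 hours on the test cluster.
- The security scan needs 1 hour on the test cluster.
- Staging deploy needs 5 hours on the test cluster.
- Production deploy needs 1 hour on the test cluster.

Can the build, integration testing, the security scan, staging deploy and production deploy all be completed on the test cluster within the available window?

Running back to back, the jobs need 9 + 6 + 1 + 5 + 1 = 22 hours on the test cluster.
Since 22 > 18, they cannot all fit.

No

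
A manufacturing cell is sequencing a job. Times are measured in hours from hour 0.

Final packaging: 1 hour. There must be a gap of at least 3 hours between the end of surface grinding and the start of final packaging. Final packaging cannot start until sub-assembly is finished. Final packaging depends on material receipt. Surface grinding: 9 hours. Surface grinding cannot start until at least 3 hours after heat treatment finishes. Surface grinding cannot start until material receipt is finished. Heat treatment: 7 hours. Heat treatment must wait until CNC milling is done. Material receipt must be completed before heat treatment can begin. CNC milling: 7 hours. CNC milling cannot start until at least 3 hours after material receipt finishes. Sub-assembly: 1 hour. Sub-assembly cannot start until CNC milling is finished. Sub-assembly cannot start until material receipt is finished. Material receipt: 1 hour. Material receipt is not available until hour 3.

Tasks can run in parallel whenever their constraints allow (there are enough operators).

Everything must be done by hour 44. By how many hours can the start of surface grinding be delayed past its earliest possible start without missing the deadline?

After its own release at hour 3, material receipt can start at hour 3 and finishes at hour 4.
CNC milling cannot begin until material receipt (finishes hour 4, plus 3-hour gap → hour 7). It runs from hour 7 to 7 + 7 = hour 14.
For heat treatment: CNC milling (finishes hour 14); material receipt (finishes hour 4). Taking the maximum gives a start of hour 14, and it finishes at 14 + 7 = hour 21.
Surface grinding needs all of heat treatment (finishes hour 21, plus 3-hour gap → hour 24); material receipt (finishes hour 4). That puts its earliest start at hour 24; it finishes at 24 + 9 = hour 33.

Working backward from the deadline:
Nothing follows final packaging; the deadline of hour 44 is its only limit. It must start by 44 − 1 = hour 43.
Surface grinding must finish before final packaging (must start by hour 43, minus 3-hour gap → hour 40). With a 9-hour duration, surface grinding must start by 40 − 9 = hour 31.
So surface grinding can start as early as hour 24 and as late as hour 31, giving 31 − 24 = 7 hours of slack.

7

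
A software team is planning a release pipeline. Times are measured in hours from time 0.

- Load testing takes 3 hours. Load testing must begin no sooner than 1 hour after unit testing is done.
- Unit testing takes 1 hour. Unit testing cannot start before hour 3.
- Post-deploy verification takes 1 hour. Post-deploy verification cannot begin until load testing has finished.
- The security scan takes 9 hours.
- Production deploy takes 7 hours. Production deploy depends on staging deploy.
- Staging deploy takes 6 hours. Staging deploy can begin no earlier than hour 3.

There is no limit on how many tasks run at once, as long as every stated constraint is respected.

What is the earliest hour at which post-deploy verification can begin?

8

After its own release at hour 3, unit testing can start at hour 3 and finishes at hour 4.
Load testing cannot begin until unit testing (finishes hour 4, plus 1-hour gap → hour 5). It runs from hour 5 to 5 + 3 = hour 8.
Post-deploy verification waits on load testing (finishes hour 8), so the earliest it can start is hour 8.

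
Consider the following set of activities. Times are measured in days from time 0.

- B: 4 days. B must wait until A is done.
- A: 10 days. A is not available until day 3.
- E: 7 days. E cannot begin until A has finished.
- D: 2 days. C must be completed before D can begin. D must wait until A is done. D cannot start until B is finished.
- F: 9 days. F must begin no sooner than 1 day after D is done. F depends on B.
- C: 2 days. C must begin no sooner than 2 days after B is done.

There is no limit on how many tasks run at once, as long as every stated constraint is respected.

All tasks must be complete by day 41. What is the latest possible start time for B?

F has no dependents, so it just needs to finish by day 41. Starting by 41 − 9 = day 32 achieves that.
D feeds into F (must start by day 32, minus 1-day gap → day 31); so D must finish by day 31 and therefore start by day 29.
C feeds into D (must start by day 29); so C must finish by day 29 and therefore start by day 27.
B has several dependents: C (must start by day 27, minus 2-day gap → day 25); D (must start by day 29); F (must start by day 32). The earliest of those limits is day 25, so B must start by 25 − 4 = day 21.

21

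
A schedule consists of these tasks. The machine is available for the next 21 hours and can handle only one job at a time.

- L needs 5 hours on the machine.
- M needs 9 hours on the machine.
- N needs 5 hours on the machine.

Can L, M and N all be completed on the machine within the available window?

Running back to back, the jobs need 5 + 9 + 5 = 19 hours on the machine.
Since 19 ≤ 21, they fit within the window.

Yes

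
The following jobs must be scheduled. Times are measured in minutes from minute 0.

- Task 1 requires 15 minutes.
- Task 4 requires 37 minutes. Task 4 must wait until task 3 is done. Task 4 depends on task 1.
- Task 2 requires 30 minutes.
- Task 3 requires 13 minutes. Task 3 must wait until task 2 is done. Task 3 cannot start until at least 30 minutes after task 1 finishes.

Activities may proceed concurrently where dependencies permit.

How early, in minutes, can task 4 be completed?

Task 2 can start immediately at minute 0; it finishes at minute 30.
Nothing blocks task 1, so it runs from minute 0 to minute 15.
Task 3 needs all of task 2 (finishes minute 30); task 1 (finishes minute 15, plus 30-minute gap → minute 45). That puts its earliest start at minute 45; it finishes at 45 + 13 = minute 58.
Task 4 needs all of task 3 (finishes minute 58); task 1 (finishes minute 15). That puts its earliest start at minute 58; it finishes at 58 + 37 = minute 95.

95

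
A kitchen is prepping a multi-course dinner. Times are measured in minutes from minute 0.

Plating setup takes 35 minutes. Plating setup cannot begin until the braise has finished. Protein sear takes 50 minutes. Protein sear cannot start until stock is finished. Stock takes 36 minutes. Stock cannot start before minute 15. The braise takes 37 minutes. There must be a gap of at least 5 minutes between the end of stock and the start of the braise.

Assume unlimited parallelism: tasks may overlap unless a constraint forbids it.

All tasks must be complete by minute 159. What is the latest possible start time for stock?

Plating setup has no dependents, so it just needs to finish by minute 159. Starting by 159 − 35 = minute 124 achieves that.
Since plating setup (must start by minute 124) depends on it, the braise must finish by minute 124. Backing off its 37-minute duration gives a latest start of minute 87.
Protein sear has no dependents, so it just needs to finish by minute 159. Starting by 159 − 50 = minute 109 achieves that.
For stock: the braise (must start by minute 87, minus 5-minute gap → minute 82); protein sear (must start by minute 109). The most restrictive is minute 82; with a 36-minute duration, stock must start by minute 46.

46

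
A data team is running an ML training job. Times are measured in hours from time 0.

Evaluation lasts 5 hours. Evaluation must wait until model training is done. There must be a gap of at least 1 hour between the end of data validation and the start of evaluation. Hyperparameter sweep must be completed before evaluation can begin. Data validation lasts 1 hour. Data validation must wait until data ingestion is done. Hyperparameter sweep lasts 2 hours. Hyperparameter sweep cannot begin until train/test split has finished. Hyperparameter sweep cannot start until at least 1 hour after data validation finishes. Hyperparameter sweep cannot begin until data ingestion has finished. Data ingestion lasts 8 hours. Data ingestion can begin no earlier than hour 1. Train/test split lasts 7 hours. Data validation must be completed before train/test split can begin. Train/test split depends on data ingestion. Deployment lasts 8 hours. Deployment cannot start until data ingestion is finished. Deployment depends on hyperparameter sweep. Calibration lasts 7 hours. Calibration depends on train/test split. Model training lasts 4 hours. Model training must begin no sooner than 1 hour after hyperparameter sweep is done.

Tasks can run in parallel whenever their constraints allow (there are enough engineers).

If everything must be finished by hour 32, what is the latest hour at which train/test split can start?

13

Nothing follows evaluation; the deadline of hour 32 is its only limit. It must start by 32 − 5 = hour 27.
Model training feeds into evaluation (must start by hour 27); so model training must finish by hour 27 and therefore start by hour 23.
Deployment has no dependents, so it just needs to finish by hour 32. Starting by 32 − 8 = hour 24 achieves that.
Hyperparameter sweep must finish in time for model training (must start by hour 23, minus 1-hour gap → hour 22); evaluation (must start by hour 27); deployment (must start by hour 24). The tightest is hour 22, so hyperparameter sweep must start by 22 − 2 = hour 20.
To finish by hour 32, calibration (duration 7) must start no later than hour 25.
Train/test split must finish in time for hyperparameter sweep (must start by hour 20); calibration (must start by hour 25). The tightest is hour 20, so train/test split must start by 20 − 7 = hour 13.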